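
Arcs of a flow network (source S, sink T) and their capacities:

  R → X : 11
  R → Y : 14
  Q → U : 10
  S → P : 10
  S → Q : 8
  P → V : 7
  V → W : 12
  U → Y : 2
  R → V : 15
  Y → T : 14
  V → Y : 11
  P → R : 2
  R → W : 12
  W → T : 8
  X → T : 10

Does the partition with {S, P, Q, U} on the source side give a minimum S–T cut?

Yes — it is a minimum cut (capacity 11).

Given cut capacity: 2 + 7 + 2 = 11.
Augment S→P→R→W→T: bottleneck 2, flow now 2.
Augment S→P→V→W→T: bottleneck 6, flow now 8.
Augment S→P→V→Y→T: bottleneck 1, flow now 9.
Augment S→Q→U→Y→T: bottleneck 2, flow now 11.
No augmenting path remains; maximum flow = 11.
Cut capacity 11 equals the max flow, so it is a minimum cut.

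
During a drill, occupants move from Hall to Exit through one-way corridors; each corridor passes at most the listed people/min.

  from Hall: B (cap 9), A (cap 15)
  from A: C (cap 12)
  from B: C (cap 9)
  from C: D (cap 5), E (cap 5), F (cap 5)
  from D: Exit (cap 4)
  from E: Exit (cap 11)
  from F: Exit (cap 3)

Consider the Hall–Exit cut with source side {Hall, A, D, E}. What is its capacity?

36

Edges leaving {Hall, A, D, E}: Hall→B (9), A→C (12), D→Exit (4), E→Exit (11).
Cut capacity = 9 + 12 + 4 + 11 = 36.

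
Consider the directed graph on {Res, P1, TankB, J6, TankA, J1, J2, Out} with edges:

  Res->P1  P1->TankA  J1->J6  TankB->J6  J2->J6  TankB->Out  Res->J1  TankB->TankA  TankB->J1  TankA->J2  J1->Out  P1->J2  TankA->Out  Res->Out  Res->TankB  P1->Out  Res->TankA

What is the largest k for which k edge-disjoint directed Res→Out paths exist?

Assign every edge capacity 1; by Menger, the answer equals the max flow.
Path Res→Out (+1); total 1.
Path Res→P1→Out (+1); total 2.
Path Res→TankB→Out (+1); total 3.
Path Res→TankA→Out (+1); total 4.
Path Res→J1→Out (+1); total 5.
No residual Res→Out path; max flow = 5.
Certifying cut of size 5: {Res→J1, Res→Out, Res→P1, Res→TankA, Res→TankB}.

5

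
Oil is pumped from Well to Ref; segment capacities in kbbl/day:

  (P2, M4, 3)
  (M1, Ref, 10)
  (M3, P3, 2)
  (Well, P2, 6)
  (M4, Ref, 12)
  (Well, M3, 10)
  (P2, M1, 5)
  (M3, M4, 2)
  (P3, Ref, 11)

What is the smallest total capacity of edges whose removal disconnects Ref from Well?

Augment Well→P2→M4→Ref: bottleneck 3, flow now 3.
Augment Well→P2→M1→Ref: bottleneck 3, flow now 6.
Augment Well→M3→P3→Ref: bottleneck 2, flow now 8.
Augment Well→M3→M4→Ref: bottleneck 2, flow now 10.
No augmenting path remains; maximum flow = 10.
By max-flow min-cut, the minimum cut capacity equals the max flow.
In the residual graph, reachable from Well: {Well, M3}.
Min-cut edges: Well→P2 (6), M3→P3 (2), M3→M4 (2); capacity 6 + 2 + 2 = 10.

10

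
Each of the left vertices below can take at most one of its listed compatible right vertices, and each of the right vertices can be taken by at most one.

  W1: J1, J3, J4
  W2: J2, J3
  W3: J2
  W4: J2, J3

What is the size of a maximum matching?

Unit-capacity flow: source→left, listed edges, right→sink; max matching = max flow.
Augmenting path W1→J1 (+1); matched 1.
Augmenting path W2→J2 (+1); matched 2.
Augmenting path W4→J3 (+1); matched 3.
No augmenting path remains; maximum matching = 3.
König certificate: {W1, J2, J3} is a vertex cover of size 3 (every listed pair touches it), so no matching can be larger.

3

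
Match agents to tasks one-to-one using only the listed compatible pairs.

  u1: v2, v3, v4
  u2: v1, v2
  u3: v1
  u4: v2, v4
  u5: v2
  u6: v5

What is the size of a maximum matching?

5

Unit-capacity flow: source→left, listed edges, right→sink; max matching = max flow.
Augmenting path u1→v2 (+1); matched 1.
Augmenting path u2→v1 (+1); matched 2.
Augmenting path u4→v4 (+1); matched 3.
Augmenting path u6→v5 (+1); matched 4.
Augmenting path u5→v2→u1→v3 (+1); matched 5.
No augmenting path remains; maximum matching = 5.
König certificate: {u1, u4, u6, v1, v2} is a vertex cover of size 5 (every listed pair touches it), so no matching can be larger.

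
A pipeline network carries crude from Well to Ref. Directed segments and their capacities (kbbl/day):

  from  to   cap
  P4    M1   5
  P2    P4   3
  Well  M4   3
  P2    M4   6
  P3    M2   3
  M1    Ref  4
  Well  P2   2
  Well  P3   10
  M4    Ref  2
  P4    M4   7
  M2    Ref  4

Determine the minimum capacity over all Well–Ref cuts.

Augment Well→M4→Ref: bottleneck 2, flow now 2.
Augment Well→P3→M2→Ref: bottleneck 3, flow now 5.
Augment Well→P2→P4→M1→Ref: bottleneck 2, flow now 7.
No augmenting path remains; maximum flow = 7.
By max-flow min-cut, the minimum cut capacity equals the max flow.
In the residual graph, reachable from Well: {Well, P3, M4}.
Min-cut edges: Well→P2 (2), P3→M2 (3), M4→Ref (2); capacity 2 + 3 + 2 = 7.

7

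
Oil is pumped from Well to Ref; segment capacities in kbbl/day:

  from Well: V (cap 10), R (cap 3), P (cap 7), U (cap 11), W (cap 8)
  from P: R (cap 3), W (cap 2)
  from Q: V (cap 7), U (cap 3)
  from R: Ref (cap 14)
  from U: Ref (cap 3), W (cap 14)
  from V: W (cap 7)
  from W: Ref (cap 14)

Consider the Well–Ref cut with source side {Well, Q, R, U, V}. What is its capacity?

Edges leaving {Well, Q, R, U, V}: Well→P (7), Well→W (8), R→Ref (14), U→W (14), U→Ref (3), V→W (7).
Cut capacity = 7 + 8 + 14 + 14 + 3 + 7 = 53.

53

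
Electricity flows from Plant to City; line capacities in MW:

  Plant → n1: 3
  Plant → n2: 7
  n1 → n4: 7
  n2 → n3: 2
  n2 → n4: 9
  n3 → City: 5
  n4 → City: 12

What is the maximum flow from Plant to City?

10

Augment Plant→n1→n4→City: bottleneck 3, flow now 3.
Augment Plant→n2→n3→City: bottleneck 2, flow now 5.
Augment Plant→n2→n4→City: bottleneck 5, flow now 10.
No augmenting path remains; maximum flow = 10.
In the residual graph, reachable from Plant: {Plant}.
Min-cut edges: Plant→n1 (3), Plant→n2 (7); capacity 3 + 7 = 10.
This cut is saturated, so no flow can exceed 10.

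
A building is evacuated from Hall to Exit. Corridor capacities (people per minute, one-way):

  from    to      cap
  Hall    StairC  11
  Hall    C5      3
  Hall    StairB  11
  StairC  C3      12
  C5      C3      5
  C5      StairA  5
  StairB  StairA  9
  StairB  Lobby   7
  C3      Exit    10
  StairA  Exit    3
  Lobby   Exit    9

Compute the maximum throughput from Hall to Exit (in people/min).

20

Augment Hall→StairC→C3→Exit: bottleneck 10, flow now 10.
Augment Hall→C5→StairA→Exit: bottleneck 3, flow now 13.
Augment Hall→StairB→Lobby→Exit: bottleneck 7, flow now 20.
No augmenting path remains; maximum flow = 20.
In the residual graph, reachable from Hall: {Hall, StairC, C5, StairB, C3, StairA}.
Min-cut edges: StairB→Lobby (7), C3→Exit (10), StairA→Exit (3); capacity 7 + 10 + 3 = 20.
This cut is saturated, so no flow can exceed 20.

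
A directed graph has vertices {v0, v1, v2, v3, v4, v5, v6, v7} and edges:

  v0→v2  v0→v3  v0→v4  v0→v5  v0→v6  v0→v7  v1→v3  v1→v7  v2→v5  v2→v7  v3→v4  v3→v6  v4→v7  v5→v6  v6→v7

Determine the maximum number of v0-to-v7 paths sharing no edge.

4

Assign every edge capacity 1; by Menger, the answer equals the max flow.
Path v0→v7 (+1); total 1.
Path v0→v2→v7 (+1); total 2.
Path v0→v4→v7 (+1); total 3.
Path v0→v6→v7 (+1); total 4.
No residual v0→v7 path; max flow = 4.
Certifying cut of size 4: {v0→v2, v0→v7, v4→v7, v6→v7}.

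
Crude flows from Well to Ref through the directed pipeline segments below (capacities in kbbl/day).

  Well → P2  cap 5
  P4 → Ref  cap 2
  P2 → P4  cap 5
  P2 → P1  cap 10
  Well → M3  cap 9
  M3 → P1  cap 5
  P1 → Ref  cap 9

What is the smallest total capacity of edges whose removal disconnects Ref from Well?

10

Augment Well→P2→P1→Ref: bottleneck 5, flow now 5.
Augment Well→M3→P1→Ref: bottleneck 4, flow now 9.
Augment Well→M3→P1→P2→P4→Ref: bottleneck 1, flow now 10. (uses reverse residual edge)
No augmenting path remains; maximum flow = 10.
By max-flow min-cut, the minimum cut capacity equals the max flow.
In the residual graph, reachable from Well: {Well, M3}.
Min-cut edges: Well→P2 (5), M3→P1 (5); capacity 5 + 5 = 10.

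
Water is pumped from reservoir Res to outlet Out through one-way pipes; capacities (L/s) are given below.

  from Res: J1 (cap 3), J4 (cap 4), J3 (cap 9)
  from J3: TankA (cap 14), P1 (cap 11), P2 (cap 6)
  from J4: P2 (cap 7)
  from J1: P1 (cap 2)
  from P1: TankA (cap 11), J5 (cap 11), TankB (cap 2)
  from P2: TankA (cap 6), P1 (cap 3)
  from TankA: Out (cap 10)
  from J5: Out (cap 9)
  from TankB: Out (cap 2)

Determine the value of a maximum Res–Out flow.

Augment Res→J3→TankA→Out: bottleneck 9, flow now 9.
Augment Res→J4→P2→TankA→Out: bottleneck 1, flow now 10.
Augment Res→J1→P1→J5→Out: bottleneck 2, flow now 12.
Augment Res→J4→P2→P1→J5→Out: bottleneck 3, flow now 15.
No augmenting path remains; maximum flow = 15.
In the residual graph, reachable from Res: {Res, J1}.
Min-cut edges: Res→J3 (9), Res→J4 (4), J1→P1 (2); capacity 9 + 4 + 2 = 15.
This cut is saturated, so no flow can exceed 15.

15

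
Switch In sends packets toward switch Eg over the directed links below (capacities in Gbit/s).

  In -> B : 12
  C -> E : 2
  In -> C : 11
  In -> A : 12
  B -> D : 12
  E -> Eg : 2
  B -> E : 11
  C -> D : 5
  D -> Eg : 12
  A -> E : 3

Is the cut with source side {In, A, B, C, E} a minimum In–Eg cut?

No — its capacity is 19, but the minimum cut has capacity 14.

Given cut capacity: 12 + 5 + 2 = 19.
Augment In→A→E→Eg: bottleneck 2, flow now 2.
Augment In→B→D→Eg: bottleneck 12, flow now 14.
No augmenting path remains; maximum flow = 14.
In the residual graph, reachable from In: {In, A, B, C, D, E}.
Min-cut edges: D→Eg (12), E→Eg (2); capacity 12 + 2 = 14.
Cut capacity 19 exceeds the max flow 14, so it is not minimum.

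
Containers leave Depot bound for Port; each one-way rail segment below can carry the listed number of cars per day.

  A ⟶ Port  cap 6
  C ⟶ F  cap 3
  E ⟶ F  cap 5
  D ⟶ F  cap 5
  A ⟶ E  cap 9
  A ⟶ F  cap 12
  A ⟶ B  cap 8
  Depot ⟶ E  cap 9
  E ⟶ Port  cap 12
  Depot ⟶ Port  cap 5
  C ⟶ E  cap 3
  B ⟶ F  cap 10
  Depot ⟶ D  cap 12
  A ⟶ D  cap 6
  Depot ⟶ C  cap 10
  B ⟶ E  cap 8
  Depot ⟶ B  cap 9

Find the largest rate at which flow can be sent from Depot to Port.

Augment Depot→Port: bottleneck 5, flow now 5.
Augment Depot→E→Port: bottleneck 9, flow now 14.
Augment Depot→B→E→Port: bottleneck 3, flow now 17.
No augmenting path remains; maximum flow = 17.
In the residual graph, reachable from Depot: {Depot, B, C, D, E, F}.
Min-cut edges: Depot→Port (5), E→Port (12); capacity 5 + 12 = 17.
This cut is saturated, so no flow can exceed 17.

17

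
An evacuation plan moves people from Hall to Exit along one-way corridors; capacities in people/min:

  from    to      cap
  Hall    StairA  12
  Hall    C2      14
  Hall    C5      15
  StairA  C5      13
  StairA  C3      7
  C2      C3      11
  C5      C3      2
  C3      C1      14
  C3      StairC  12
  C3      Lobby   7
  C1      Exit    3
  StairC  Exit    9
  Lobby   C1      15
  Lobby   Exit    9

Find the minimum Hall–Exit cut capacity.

Augment Hall→StairA→C3→C1→Exit: bottleneck 3, flow now 3.
Augment Hall→StairA→C3→StairC→Exit: bottleneck 4, flow now 7.
Augment Hall→C2→C3→StairC→Exit: bottleneck 5, flow now 12.
Augment Hall→C2→C3→Lobby→Exit: bottleneck 6, flow now 18.
Augment Hall→C5→C3→Lobby→Exit: bottleneck 1, flow now 19.
No augmenting path remains; maximum flow = 19.
By max-flow min-cut, the minimum cut capacity equals the max flow.
In the residual graph, reachable from Hall: {Hall, StairA, C2, C5, C3, C1, StairC}.
Min-cut edges: C3→Lobby (7), C1→Exit (3), StairC→Exit (9); capacity 7 + 3 + 9 = 19.

19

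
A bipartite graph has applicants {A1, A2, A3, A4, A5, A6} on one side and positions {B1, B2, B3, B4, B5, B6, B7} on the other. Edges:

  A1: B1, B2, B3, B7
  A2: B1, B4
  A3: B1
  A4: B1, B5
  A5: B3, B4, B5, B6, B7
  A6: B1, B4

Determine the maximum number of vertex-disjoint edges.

Unit-capacity flow: source→left, listed edges, right→sink; max matching = max flow.
Augmenting path A1→B1 (+1); matched 1.
Augmenting path A2→B4 (+1); matched 2.
Augmenting path A4→B5 (+1); matched 3.
Augmenting path A5→B3 (+1); matched 4.
Augmenting path A3→B1→A1→B2 (+1); matched 5.
No augmenting path remains; maximum matching = 5.
König certificate: {A1, A4, A5, B1, B4} is a vertex cover of size 5 (every listed pair touches it), so no matching can be larger.

5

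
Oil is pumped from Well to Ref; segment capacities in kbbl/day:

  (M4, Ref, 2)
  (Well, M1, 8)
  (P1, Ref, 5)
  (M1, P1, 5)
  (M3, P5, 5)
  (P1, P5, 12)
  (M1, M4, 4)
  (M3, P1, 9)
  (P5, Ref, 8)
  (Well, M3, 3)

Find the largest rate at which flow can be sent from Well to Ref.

10

Augment Well→M1→M4→Ref: bottleneck 2, flow now 2.
Augment Well→M1→P1→Ref: bottleneck 5, flow now 7.
Augment Well→M3→P5→Ref: bottleneck 3, flow now 10.
No augmenting path remains; maximum flow = 10.
In the residual graph, reachable from Well: {Well, M1, M4}.
Min-cut edges: Well→M3 (3), M1→P1 (5), M4→Ref (2); capacity 3 + 5 + 2 = 10.
This cut is saturated, so no flow can exceed 10.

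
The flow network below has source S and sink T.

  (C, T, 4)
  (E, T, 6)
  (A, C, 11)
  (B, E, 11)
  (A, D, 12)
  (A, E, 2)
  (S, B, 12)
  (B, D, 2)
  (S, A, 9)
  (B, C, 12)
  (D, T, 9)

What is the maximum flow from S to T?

19

Augment S→A→C→T: bottleneck 4, flow now 4.
Augment S→A→D→T: bottleneck 5, flow now 9.
Augment S→B→D→T: bottleneck 2, flow now 11.
Augment S→B→E→T: bottleneck 6, flow now 17.
Augment S→B→C→A→D→T: bottleneck 2, flow now 19. (uses reverse residual edge)
No augmenting path remains; maximum flow = 19.
In the residual graph, reachable from S: {S, A, B, C, D, E}.
Min-cut edges: C→T (4), D→T (9), E→T (6); capacity 4 + 9 + 6 = 19.
This cut is saturated, so no flow can exceed 19.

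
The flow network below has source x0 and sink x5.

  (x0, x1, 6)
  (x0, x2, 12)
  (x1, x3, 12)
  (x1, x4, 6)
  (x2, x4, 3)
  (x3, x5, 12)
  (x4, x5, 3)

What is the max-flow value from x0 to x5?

9

Augment x0→x1→x3→x5: bottleneck 6, flow now 6.
Augment x0→x2→x4→x5: bottleneck 3, flow now 9.
No augmenting path remains; maximum flow = 9.
In the residual graph, reachable from x0: {x0, x2}.
Min-cut edges: x0→x1 (6), x2→x4 (3); capacity 6 + 3 = 9.
This cut is saturated, so no flow can exceed 9.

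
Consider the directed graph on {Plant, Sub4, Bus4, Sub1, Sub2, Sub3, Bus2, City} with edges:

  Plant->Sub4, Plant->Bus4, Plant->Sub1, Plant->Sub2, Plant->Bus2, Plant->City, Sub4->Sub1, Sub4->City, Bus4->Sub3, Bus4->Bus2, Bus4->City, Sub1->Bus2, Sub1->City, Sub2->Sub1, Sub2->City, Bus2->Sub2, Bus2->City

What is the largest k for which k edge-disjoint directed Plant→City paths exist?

6

Assign every edge capacity 1; by Menger, the answer equals the max flow.
Path Plant→City (+1); total 1.
Path Plant→Sub4→City (+1); total 2.
Path Plant→Bus4→City (+1); total 3.
Path Plant→Sub1→City (+1); total 4.
Path Plant→Sub2→City (+1); total 5.
Path Plant→Bus2→City (+1); total 6.
No residual Plant→City path; max flow = 6.
Certifying cut of size 6: {Plant→Bus2, Plant→Bus4, Plant→City, Plant→Sub1, Plant→Sub2, Plant→Sub4}.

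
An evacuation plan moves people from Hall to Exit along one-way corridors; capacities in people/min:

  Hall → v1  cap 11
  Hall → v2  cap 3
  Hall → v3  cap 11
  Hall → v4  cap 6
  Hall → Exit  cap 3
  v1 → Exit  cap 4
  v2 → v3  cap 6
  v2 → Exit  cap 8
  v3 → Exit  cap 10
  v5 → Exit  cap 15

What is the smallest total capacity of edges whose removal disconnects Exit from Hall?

20

Augment Hall→Exit: bottleneck 3, flow now 3.
Augment Hall→v1→Exit: bottleneck 4, flow now 7.
Augment Hall→v2→Exit: bottleneck 3, flow now 10.
Augment Hall→v3→Exit: bottleneck 10, flow now 20.
No augmenting path remains; maximum flow = 20.
By max-flow min-cut, the minimum cut capacity equals the max flow.
In the residual graph, reachable from Hall: {Hall, v1, v3, v4}.
Min-cut edges: Hall→v2 (3), Hall→Exit (3), v1→Exit (4), v3→Exit (10); capacity 3 + 3 + 4 + 10 = 20.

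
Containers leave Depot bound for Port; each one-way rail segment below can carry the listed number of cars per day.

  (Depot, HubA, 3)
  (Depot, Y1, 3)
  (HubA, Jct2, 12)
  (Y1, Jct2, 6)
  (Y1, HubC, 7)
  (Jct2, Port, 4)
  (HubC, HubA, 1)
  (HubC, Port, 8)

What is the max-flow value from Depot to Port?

Augment Depot→HubA→Jct2→Port: bottleneck 3, flow now 3.
Augment Depot→Y1→Jct2→Port: bottleneck 1, flow now 4.
Augment Depot→Y1→HubC→Port: bottleneck 2, flow now 6.
No augmenting path remains; maximum flow = 6.
In the residual graph, reachable from Depot: {Depot}.
Min-cut edges: Depot→HubA (3), Depot→Y1 (3); capacity 3 + 3 = 6.
This cut is saturated, so no flow can exceed 6.

6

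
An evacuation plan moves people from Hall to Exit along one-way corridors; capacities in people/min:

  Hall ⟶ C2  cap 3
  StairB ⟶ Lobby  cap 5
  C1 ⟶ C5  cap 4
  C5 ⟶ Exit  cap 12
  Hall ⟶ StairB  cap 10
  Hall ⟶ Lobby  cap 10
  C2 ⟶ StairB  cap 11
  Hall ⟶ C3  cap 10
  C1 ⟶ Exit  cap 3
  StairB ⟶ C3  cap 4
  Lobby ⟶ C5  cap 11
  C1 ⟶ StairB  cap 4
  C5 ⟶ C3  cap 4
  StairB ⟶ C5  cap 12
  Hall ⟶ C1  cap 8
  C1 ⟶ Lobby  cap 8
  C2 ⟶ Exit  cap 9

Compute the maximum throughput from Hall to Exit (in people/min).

Augment Hall→C1→Exit: bottleneck 3, flow now 3.
Augment Hall→C2→Exit: bottleneck 3, flow now 6.
Augment Hall→C1→C5→Exit: bottleneck 4, flow now 10.
Augment Hall→StairB→C5→Exit: bottleneck 8, flow now 18.
No augmenting path remains; maximum flow = 18.
In the residual graph, reachable from Hall: {Hall, C1, StairB, Lobby, C5, C3}.
Min-cut edges: Hall→C2 (3), C1→Exit (3), C5→Exit (12); capacity 3 + 3 + 12 = 18.
This cut is saturated, so no flow can exceed 18.

18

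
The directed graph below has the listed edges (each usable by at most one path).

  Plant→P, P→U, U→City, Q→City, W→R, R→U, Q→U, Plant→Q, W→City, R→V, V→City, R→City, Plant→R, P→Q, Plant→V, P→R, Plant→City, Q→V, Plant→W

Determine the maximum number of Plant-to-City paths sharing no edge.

Assign every edge capacity 1; by Menger, the answer equals the max flow.
Path Plant→City (+1); total 1.
Path Plant→Q→City (+1); total 2.
Path Plant→R→City (+1); total 3.
Path Plant→V→City (+1); total 4.
Path Plant→W→City (+1); total 5.
Path Plant→P→U→City (+1); total 6.
No residual Plant→City path; max flow = 6.
Certifying cut of size 6: {Plant→City, Plant→P, Plant→Q, Plant→R, Plant→V, Plant→W}.

6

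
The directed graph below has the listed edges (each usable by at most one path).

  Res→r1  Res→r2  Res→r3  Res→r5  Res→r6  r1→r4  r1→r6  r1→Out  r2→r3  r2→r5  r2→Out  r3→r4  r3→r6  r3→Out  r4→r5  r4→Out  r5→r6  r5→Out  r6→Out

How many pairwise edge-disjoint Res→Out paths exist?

Assign every edge capacity 1; by Menger, the answer equals the max flow.
Path Res→r1→Out (+1); total 1.
Path Res→r2→Out (+1); total 2.
Path Res→r3→Out (+1); total 3.
Path Res→r5→Out (+1); total 4.
Path Res→r6→Out (+1); total 5.
No residual Res→Out path; max flow = 5.
Certifying cut of size 5: {Res→r1, Res→r2, Res→r3, Res→r5, Res→r6}.

5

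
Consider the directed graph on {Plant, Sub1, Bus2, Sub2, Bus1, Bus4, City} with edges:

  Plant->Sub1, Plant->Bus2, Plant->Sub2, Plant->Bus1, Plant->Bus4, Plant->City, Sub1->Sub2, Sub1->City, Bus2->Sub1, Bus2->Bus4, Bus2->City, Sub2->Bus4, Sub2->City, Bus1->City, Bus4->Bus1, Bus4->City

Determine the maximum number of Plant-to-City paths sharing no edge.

6

Assign every edge capacity 1; by Menger, the answer equals the max flow.
Path Plant→City (+1); total 1.
Path Plant→Sub1→City (+1); total 2.
Path Plant→Bus2→City (+1); total 3.
Path Plant→Sub2→City (+1); total 4.
Path Plant→Bus1→City (+1); total 5.
Path Plant→Bus4→City (+1); total 6.
No residual Plant→City path; max flow = 6.
Certifying cut of size 6: {Plant→Bus1, Plant→Bus2, Plant→Bus4, Plant→City, Plant→Sub1, Plant→Sub2}.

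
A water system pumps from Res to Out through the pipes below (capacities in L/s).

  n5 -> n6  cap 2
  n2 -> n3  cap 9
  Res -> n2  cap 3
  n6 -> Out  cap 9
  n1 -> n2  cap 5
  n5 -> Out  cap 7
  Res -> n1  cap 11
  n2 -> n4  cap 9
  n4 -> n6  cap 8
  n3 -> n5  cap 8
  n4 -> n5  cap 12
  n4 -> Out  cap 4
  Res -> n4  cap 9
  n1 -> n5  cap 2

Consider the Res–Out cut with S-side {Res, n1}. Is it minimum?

Yes — it is a minimum cut (capacity 19).

Given cut capacity: 3 + 9 + 5 + 2 = 19.
Augment Res→n4→Out: bottleneck 4, flow now 4.
Augment Res→n1→n5→Out: bottleneck 2, flow now 6.
Augment Res→n4→n5→Out: bottleneck 5, flow now 11.
Augment Res→n2→n4→n6→Out: bottleneck 3, flow now 14.
Augment Res→n1→n2→n4→n6→Out: bottleneck 5, flow now 19.
No augmenting path remains; maximum flow = 19.
Cut capacity 19 equals the max flow, so it is a minimum cut.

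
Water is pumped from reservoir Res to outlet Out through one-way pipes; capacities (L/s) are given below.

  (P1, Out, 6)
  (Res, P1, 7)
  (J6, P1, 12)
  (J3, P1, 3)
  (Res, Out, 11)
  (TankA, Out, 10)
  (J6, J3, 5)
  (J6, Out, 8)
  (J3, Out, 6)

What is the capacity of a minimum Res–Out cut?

Augment Res→Out: bottleneck 11, flow now 11.
Augment Res→P1→Out: bottleneck 6, flow now 17.
No augmenting path remains; maximum flow = 17.
By max-flow min-cut, the minimum cut capacity equals the max flow.
In the residual graph, reachable from Res: {Res, P1}.
Min-cut edges: Res→Out (11), P1→Out (6); capacity 11 + 6 = 17.

17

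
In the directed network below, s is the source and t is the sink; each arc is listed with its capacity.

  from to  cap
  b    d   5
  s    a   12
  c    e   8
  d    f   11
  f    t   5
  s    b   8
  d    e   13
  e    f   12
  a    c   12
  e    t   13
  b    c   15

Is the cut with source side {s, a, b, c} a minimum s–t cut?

Yes — it is a minimum cut (capacity 13).

Given cut capacity: 5 + 8 = 13.
Augment s→a→c→e→t: bottleneck 8, flow now 8.
Augment s→b→d→e→t: bottleneck 5, flow now 13.
No augmenting path remains; maximum flow = 13.
Cut capacity 13 equals the max flow, so it is a minimum cut.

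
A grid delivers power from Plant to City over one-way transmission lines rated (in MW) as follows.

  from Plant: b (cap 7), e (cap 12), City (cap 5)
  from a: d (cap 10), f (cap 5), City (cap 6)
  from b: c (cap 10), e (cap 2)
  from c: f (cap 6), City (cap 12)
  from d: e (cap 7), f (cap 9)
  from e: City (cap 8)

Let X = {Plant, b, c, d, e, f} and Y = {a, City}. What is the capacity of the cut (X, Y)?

Edges leaving {Plant, b, c, d, e, f}: Plant→City (5), c→City (12), e→City (8).
Cut capacity = 5 + 12 + 8 = 25.

25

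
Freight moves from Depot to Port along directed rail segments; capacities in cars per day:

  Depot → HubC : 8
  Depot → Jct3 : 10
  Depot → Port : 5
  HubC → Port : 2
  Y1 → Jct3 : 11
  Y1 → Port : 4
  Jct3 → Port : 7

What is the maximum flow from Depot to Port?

14

Augment Depot→Port: bottleneck 5, flow now 5.
Augment Depot→HubC→Port: bottleneck 2, flow now 7.
Augment Depot→Jct3→Port: bottleneck 7, flow now 14.
No augmenting path remains; maximum flow = 14.
In the residual graph, reachable from Depot: {Depot, HubC, Jct3}.
Min-cut edges: Depot→Port (5), HubC→Port (2), Jct3→Port (7); capacity 5 + 2 + 7 = 14.
This cut is saturated, so no flow can exceed 14.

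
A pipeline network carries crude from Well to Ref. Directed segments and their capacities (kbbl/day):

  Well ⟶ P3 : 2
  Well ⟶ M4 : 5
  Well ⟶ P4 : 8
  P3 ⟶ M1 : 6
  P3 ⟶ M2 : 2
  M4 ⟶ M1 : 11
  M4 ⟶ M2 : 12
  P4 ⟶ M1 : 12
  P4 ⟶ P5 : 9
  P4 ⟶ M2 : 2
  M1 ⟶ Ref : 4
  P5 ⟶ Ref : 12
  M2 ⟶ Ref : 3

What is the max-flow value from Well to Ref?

Augment Well→P3→M1→Ref: bottleneck 2, flow now 2.
Augment Well→M4→M1→Ref: bottleneck 2, flow now 4.
Augment Well→M4→M2→Ref: bottleneck 3, flow now 7.
Augment Well→P4→P5→Ref: bottleneck 8, flow now 15.
No augmenting path remains; maximum flow = 15.
In the residual graph, reachable from Well: {Well}.
Min-cut edges: Well→P3 (2), Well→M4 (5), Well→P4 (8); capacity 2 + 5 + 8 = 15.
This cut is saturated, so no flow can exceed 15.

15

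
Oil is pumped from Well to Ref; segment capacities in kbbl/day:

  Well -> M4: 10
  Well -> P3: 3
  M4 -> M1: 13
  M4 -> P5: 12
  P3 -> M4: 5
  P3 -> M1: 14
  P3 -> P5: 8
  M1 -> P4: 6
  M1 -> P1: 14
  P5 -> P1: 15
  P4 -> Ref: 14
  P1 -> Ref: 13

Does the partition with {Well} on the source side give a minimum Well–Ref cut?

Yes — it is a minimum cut (capacity 13).

Given cut capacity: 10 + 3 = 13.
Augment Well→M4→M1→P4→Ref: bottleneck 6, flow now 6.
Augment Well→M4→M1→P1→Ref: bottleneck 4, flow now 10.
Augment Well→P3→M1→P1→Ref: bottleneck 3, flow now 13.
No augmenting path remains; maximum flow = 13.
Cut capacity 13 equals the max flow, so it is a minimum cut.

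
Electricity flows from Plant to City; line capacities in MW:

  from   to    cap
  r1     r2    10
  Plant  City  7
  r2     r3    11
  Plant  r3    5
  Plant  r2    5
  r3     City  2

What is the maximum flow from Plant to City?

Augment Plant→City: bottleneck 7, flow now 7.
Augment Plant→r3→City: bottleneck 2, flow now 9.
No augmenting path remains; maximum flow = 9.
In the residual graph, reachable from Plant: {Plant, r2, r3}.
Min-cut edges: Plant→City (7), r3→City (2); capacity 7 + 2 = 9.
This cut is saturated, so no flow can exceed 9.

9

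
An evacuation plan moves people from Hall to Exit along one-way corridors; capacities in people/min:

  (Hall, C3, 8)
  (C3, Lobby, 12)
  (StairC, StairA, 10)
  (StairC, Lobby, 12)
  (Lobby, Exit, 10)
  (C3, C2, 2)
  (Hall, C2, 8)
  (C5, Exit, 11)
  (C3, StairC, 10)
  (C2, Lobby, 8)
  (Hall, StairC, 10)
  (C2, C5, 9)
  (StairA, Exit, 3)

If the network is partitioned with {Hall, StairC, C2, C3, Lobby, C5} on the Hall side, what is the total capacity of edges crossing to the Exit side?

31

Edges leaving {Hall, StairC, C2, C3, Lobby, C5}: StairC→StairA (10), Lobby→Exit (10), C5→Exit (11).
Cut capacity = 10 + 10 + 11 = 31.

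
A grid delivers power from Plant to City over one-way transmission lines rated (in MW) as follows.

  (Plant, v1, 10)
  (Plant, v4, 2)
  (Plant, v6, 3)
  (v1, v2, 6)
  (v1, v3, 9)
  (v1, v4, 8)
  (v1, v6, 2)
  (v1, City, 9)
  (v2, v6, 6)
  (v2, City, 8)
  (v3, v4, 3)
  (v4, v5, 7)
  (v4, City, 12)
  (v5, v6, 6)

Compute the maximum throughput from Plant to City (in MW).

12

Augment Plant→v1→City: bottleneck 9, flow now 9.
Augment Plant→v4→City: bottleneck 2, flow now 11.
Augment Plant→v1→v2→City: bottleneck 1, flow now 12.
No augmenting path remains; maximum flow = 12.
In the residual graph, reachable from Plant: {Plant, v6}.
Min-cut edges: Plant→v1 (10), Plant→v4 (2); capacity 10 + 2 = 12.
This cut is saturated, so no flow can exceed 12.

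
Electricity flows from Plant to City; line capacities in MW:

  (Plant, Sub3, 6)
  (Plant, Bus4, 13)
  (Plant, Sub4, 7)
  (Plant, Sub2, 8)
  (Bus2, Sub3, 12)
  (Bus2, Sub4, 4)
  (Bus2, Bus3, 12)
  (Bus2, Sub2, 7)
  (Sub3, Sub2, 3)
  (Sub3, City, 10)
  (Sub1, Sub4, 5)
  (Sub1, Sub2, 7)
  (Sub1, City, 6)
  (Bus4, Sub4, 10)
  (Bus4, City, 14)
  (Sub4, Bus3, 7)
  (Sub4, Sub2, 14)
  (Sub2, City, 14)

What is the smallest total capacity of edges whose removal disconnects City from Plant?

Augment Plant→Sub3→City: bottleneck 6, flow now 6.
Augment Plant→Bus4→City: bottleneck 13, flow now 19.
Augment Plant→Sub2→City: bottleneck 8, flow now 27.
Augment Plant→Sub4→Sub2→City: bottleneck 6, flow now 33.
No augmenting path remains; maximum flow = 33.
By max-flow min-cut, the minimum cut capacity equals the max flow.
In the residual graph, reachable from Plant: {Plant, Sub4, Bus3, Sub2}.
Min-cut edges: Plant→Sub3 (6), Plant→Bus4 (13), Sub2→City (14); capacity 6 + 13 + 14 = 33.

33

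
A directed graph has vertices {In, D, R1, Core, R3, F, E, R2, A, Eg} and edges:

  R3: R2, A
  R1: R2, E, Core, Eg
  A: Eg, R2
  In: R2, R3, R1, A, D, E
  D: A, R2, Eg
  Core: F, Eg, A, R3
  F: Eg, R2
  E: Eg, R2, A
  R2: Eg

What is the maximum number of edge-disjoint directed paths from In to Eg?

Assign every edge capacity 1; by Menger, the answer equals the max flow.
Path In→D→Eg (+1); total 1.
Path In→R1→Eg (+1); total 2.
Path In→E→Eg (+1); total 3.
Path In→R2→Eg (+1); total 4.
Path In→A→Eg (+1); total 5.
No residual In→Eg path; max flow = 5.
Certifying cut of size 5: {A→Eg, In→D, In→E, In→R1, R2→Eg}.

5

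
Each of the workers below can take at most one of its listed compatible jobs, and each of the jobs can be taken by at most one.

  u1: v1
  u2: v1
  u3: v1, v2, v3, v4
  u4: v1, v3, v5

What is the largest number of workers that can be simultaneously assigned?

3

Unit-capacity flow: source→left, listed edges, right→sink; max matching = max flow.
Augmenting path u1→v1 (+1); matched 1.
Augmenting path u3→v2 (+1); matched 2.
Augmenting path u4→v3 (+1); matched 3.
No augmenting path remains; maximum matching = 3.
König certificate: {u3, u4, v1} is a vertex cover of size 3 (every listed pair touches it), so no matching can be larger.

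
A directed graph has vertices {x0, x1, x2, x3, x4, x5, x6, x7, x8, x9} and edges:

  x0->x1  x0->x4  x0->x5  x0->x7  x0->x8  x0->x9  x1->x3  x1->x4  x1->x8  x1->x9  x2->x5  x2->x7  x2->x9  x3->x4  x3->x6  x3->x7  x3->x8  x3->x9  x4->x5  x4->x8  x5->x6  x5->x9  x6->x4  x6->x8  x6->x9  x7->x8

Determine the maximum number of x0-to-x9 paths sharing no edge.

Assign every edge capacity 1; by Menger, the answer equals the max flow.
Path x0→x9 (+1); total 1.
Path x0→x1→x9 (+1); total 2.
Path x0→x5→x9 (+1); total 3.
Path x0→x4→x5→x6→x9 (+1); total 4.
No residual x0→x9 path; max flow = 4.
Certifying cut of size 4: {x0→x1, x0→x4, x0→x5, x0→x9}.

4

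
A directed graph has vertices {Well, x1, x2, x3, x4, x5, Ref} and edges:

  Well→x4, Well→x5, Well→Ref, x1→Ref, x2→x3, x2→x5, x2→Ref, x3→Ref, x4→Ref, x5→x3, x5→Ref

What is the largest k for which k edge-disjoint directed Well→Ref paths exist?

Assign every edge capacity 1; by Menger, the answer equals the max flow.
Path Well→Ref (+1); total 1.
Path Well→x4→Ref (+1); total 2.
Path Well→x5→Ref (+1); total 3.
No residual Well→Ref path; max flow = 3.
Certifying cut of size 3: {Well→Ref, Well→x4, Well→x5}.

3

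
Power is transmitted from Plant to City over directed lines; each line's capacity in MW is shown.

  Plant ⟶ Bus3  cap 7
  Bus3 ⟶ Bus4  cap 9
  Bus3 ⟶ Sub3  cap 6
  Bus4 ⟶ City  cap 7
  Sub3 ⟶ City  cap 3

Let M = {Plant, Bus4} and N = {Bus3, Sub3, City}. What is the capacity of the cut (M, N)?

14

Edges leaving {Plant, Bus4}: Plant→Bus3 (7), Bus4→City (7).
Cut capacity = 7 + 7 = 14.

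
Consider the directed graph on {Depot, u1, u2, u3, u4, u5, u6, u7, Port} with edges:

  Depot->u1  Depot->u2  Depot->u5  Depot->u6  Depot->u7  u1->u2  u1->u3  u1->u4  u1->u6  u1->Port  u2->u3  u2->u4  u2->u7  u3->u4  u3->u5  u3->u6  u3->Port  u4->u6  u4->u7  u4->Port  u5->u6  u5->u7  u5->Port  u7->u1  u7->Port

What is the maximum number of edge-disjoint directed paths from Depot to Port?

4

Assign every edge capacity 1; by Menger, the answer equals the max flow.
Path Depot→u1→Port (+1); total 1.
Path Depot→u5→Port (+1); total 2.
Path Depot→u7→Port (+1); total 3.
Path Depot→u2→u3→Port (+1); total 4.
No residual Depot→Port path; max flow = 4.
Certifying cut of size 4: {Depot→u1, Depot→u2, Depot→u5, Depot→u7}.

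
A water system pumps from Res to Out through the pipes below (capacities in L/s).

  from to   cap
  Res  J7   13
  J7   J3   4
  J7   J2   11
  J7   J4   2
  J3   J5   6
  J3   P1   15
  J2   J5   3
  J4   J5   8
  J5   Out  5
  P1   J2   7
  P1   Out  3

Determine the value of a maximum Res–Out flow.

8

Augment Res→J7→J3→J5→Out: bottleneck 4, flow now 4.
Augment Res→J7→J2→J5→Out: bottleneck 1, flow now 5.
Augment Res→J7→J2→J5→J3→P1→Out: bottleneck 2, flow now 7. (uses reverse residual edge)
Augment Res→J7→J4→J5→J3→P1→Out: bottleneck 1, flow now 8. (uses reverse residual edge)
No augmenting path remains; maximum flow = 8.
In the residual graph, reachable from Res: {Res, J7, J3, J2, J4, J5, P1}.
Min-cut edges: J5→Out (5), P1→Out (3); capacity 5 + 3 = 8.
This cut is saturated, so no flow can exceed 8.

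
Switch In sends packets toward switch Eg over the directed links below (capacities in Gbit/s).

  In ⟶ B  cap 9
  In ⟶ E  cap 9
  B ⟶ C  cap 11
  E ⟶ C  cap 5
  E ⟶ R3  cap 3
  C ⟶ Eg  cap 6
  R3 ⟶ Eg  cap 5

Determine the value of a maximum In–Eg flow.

9

Augment In→B→C→Eg: bottleneck 6, flow now 6.
Augment In→E→R3→Eg: bottleneck 3, flow now 9.
No augmenting path remains; maximum flow = 9.
In the residual graph, reachable from In: {In, B, E, C}.
Min-cut edges: E→R3 (3), C→Eg (6); capacity 3 + 6 = 9.
This cut is saturated, so no flow can exceed 9.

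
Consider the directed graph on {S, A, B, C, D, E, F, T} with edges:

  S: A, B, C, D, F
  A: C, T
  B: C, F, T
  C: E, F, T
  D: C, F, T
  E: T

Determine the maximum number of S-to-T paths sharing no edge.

Assign every edge capacity 1; by Menger, the answer equals the max flow.
Path S→A→T (+1); total 1.
Path S→B→T (+1); total 2.
Path S→C→T (+1); total 3.
Path S→D→T (+1); total 4.
No residual S→T path; max flow = 4.
Certifying cut of size 4: {S→A, S→B, S→C, S→D}.

4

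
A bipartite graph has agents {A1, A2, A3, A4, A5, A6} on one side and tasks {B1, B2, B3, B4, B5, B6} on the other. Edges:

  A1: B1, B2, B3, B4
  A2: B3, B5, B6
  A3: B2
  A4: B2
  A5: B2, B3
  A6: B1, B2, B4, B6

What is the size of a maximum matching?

Unit-capacity flow: source→left, listed edges, right→sink; max matching = max flow.
Augmenting path A1→B1 (+1); matched 1.
Augmenting path A2→B3 (+1); matched 2.
Augmenting path A3→B2 (+1); matched 3.
Augmenting path A6→B4 (+1); matched 4.
Augmenting path A5→B3→A2→B5 (+1); matched 5.
No augmenting path remains; maximum matching = 5.
König certificate: {A1, A2, A5, A6, B2} is a vertex cover of size 5 (every listed pair touches it), so no matching can be larger.

5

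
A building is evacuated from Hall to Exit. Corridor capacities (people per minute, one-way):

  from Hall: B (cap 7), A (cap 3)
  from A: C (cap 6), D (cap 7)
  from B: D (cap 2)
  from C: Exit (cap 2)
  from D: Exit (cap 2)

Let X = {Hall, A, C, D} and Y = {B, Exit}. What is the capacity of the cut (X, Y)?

Edges leaving {Hall, A, C, D}: Hall→B (7), C→Exit (2), D→Exit (2).
Cut capacity = 7 + 2 + 2 = 11.

11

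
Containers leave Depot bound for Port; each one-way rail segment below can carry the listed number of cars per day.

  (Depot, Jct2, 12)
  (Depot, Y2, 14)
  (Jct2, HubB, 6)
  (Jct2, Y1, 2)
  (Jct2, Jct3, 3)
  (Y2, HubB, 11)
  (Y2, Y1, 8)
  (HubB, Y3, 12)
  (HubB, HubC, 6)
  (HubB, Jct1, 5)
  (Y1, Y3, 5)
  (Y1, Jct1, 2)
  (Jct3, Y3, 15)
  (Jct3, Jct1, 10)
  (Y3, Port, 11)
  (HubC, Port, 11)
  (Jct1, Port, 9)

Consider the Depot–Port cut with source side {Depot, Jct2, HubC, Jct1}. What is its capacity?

45

Edges leaving {Depot, Jct2, HubC, Jct1}: Depot→Y2 (14), Jct2→HubB (6), Jct2→Y1 (2), Jct2→Jct3 (3), HubC→Port (11), Jct1→Port (9).
Cut capacity = 14 + 6 + 2 + 3 + 11 + 9 = 45.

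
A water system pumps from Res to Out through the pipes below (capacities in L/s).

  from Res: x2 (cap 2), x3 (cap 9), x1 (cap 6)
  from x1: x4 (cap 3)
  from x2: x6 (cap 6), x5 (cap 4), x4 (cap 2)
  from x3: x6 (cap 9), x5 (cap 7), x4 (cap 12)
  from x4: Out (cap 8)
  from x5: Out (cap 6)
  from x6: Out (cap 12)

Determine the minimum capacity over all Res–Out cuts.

14

Augment Res→x1→x4→Out: bottleneck 3, flow now 3.
Augment Res→x2→x4→Out: bottleneck 2, flow now 5.
Augment Res→x3→x4→Out: bottleneck 3, flow now 8.
Augment Res→x3→x5→Out: bottleneck 6, flow now 14.
No augmenting path remains; maximum flow = 14.
By max-flow min-cut, the minimum cut capacity equals the max flow.
In the residual graph, reachable from Res: {Res, x1}.
Min-cut edges: Res→x2 (2), Res→x3 (9), x1→x4 (3); capacity 2 + 9 + 3 = 14.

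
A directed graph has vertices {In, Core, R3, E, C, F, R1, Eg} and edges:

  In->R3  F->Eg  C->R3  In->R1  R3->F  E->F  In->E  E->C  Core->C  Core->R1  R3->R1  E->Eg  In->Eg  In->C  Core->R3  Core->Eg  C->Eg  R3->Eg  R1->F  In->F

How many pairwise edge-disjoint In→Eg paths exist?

Assign every edge capacity 1; by Menger, the answer equals the max flow.
Path In→Eg (+1); total 1.
Path In→R3→Eg (+1); total 2.
Path In→E→Eg (+1); total 3.
Path In→C→Eg (+1); total 4.
Path In→F→Eg (+1); total 5.
No residual In→Eg path; max flow = 5.
Certifying cut of size 5: {F→Eg, In→C, In→E, In→Eg, In→R3}.

5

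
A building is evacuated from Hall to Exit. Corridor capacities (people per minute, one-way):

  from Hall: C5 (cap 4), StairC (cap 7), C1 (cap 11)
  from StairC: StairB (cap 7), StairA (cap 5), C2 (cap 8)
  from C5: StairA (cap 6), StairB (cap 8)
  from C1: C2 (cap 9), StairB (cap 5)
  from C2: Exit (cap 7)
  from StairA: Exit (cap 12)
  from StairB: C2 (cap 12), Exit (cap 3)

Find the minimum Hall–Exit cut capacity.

19

Augment Hall→StairC→C2→Exit: bottleneck 7, flow now 7.
Augment Hall→C5→StairA→Exit: bottleneck 4, flow now 11.
Augment Hall→C1→StairB→Exit: bottleneck 3, flow now 14.
Augment Hall→C1→C2→StairC→StairA→Exit: bottleneck 5, flow now 19. (uses reverse residual edge)
No augmenting path remains; maximum flow = 19.
By max-flow min-cut, the minimum cut capacity equals the max flow.
In the residual graph, reachable from Hall: {Hall, StairC, C1, C2, StairB}.
Min-cut edges: Hall→C5 (4), StairC→StairA (5), C2→Exit (7), StairB→Exit (3); capacity 4 + 5 + 7 + 3 = 19.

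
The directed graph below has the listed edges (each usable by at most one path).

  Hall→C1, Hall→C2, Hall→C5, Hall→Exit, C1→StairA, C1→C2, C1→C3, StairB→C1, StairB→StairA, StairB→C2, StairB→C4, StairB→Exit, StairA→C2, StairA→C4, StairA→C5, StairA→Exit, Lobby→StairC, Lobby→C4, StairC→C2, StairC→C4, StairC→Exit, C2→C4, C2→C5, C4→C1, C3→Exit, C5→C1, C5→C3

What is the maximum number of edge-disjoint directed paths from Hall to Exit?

Assign every edge capacity 1; by Menger, the answer equals the max flow.
Path Hall→Exit (+1); total 1.
Path Hall→C1→StairA→Exit (+1); total 2.
Path Hall→C5→C3→Exit (+1); total 3.
No residual Hall→Exit path; max flow = 3.
Certifying cut of size 3: {C1→StairA, C3→Exit, Hall→Exit}.

3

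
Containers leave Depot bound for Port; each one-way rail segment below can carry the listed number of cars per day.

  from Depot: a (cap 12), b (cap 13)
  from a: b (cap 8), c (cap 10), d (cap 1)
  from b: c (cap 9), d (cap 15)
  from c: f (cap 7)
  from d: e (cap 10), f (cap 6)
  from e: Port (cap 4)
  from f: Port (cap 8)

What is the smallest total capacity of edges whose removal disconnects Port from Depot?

Augment Depot→a→c→f→Port: bottleneck 7, flow now 7.
Augment Depot→a→d→e→Port: bottleneck 1, flow now 8.
Augment Depot→b→d→e→Port: bottleneck 3, flow now 11.
Augment Depot→b→d→f→Port: bottleneck 1, flow now 12.
No augmenting path remains; maximum flow = 12.
By max-flow min-cut, the minimum cut capacity equals the max flow.
In the residual graph, reachable from Depot: {Depot, a, b, c, d, e, f}.
Min-cut edges: e→Port (4), f→Port (8); capacity 4 + 8 = 12.

12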